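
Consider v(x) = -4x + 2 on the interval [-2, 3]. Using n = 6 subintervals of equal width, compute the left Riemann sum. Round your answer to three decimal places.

Δx = (3 − (-2))/6 = 5/6.
Left endpoints: -2, -7/6, -1/3, 0.5, 4/3, 13/6.
v(-2) = 10, v(-7/6) = 20/3, v(-1/3) = 10/3, v(0.5) = 0, v(4/3) = -10/3, v(13/6) = -20/3.
Sum = Δx · [v(-2) + v(-7/6) + v(-1/3) + ...].
Sum ≈ 8.333.

8.333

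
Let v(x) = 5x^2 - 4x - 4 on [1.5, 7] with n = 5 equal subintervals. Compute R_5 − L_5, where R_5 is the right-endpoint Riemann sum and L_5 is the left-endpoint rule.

232.925

R_5 = 572.55.
L_5 = 339.625.
R_5 − L_5 = 232.925.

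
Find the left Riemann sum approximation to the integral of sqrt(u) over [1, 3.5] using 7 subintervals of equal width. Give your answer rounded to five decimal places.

Δu = (3.5 − 1)/7 = 5/14.
Left endpoints: 1, 19/14, 12/7, 29/14, 17/7, 39/14, 22/7.
f(1) ≈ 1.00000, f(19/14) ≈ 1.16496, f(12/7) ≈ 1.30931, f(29/14) ≈ 1.43925, f(17/7) ≈ 1.55839, f(39/14) ≈ 1.66905, f(22/7) ≈ 1.77281.
Sum = Δu · [f(1) + f(19/14) + f(12/7) + ...].
Sum ≈ 3.54063.

3.54063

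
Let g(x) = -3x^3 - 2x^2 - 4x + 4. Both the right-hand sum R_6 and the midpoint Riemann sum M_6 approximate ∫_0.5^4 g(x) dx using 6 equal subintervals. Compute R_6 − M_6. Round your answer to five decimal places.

-75.78624

R_6 ≈ -325.6144387.
M_6 ≈ -249.8281973.
R_6 − M_6 ≈ -75.78624.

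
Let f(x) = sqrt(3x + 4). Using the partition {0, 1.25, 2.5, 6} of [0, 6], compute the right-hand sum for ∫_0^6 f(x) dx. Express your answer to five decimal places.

Subinterval widths: 1.25, 1.25, 3.5.
Right endpoints: 1.25, 2.5, 6.
f(1.25) ≈ 2.78388, f(2.5) ≈ 3.39116, f(6) ≈ 4.69042.
Sum = Σ Δx_i · f(x_i).
Sum ≈ 24.13526.

24.13526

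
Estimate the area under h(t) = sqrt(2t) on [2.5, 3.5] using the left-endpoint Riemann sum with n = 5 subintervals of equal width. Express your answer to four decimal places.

2.4054

Δt = (3.5 − 2.5)/5 = 0.2.
Left endpoints: 2.5, 2.7, 2.9, 3.1, 3.3.
h(2.5) ≈ 2.2361, h(2.7) ≈ 2.3238, h(2.9) ≈ 2.4083, h(3.1) ≈ 2.4900, h(3.3) ≈ 2.5690.
Sum = Δt · [h(2.5) + h(2.7) + h(2.9) + h(3.1) + h(3.3)].
Sum ≈ 2.4054.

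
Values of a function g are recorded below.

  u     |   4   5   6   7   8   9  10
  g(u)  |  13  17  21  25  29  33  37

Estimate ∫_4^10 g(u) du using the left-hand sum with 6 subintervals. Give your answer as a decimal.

Δu = 1.
Sum = 1·[13 + 17 + 21 + 25 + 29 + 33] = 138.

138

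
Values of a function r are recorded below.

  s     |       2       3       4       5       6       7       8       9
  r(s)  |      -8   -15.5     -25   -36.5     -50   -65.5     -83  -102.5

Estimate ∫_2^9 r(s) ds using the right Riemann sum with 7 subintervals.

-378

Δs = 1.
Sum = 1·[(-15.5) + (-25) + (-36.5) + (-50) + (-65.5) + (-83) + (-102.5)] = -378.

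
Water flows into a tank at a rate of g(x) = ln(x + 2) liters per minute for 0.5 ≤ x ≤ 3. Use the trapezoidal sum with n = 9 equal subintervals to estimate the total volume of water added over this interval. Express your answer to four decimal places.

Δx = (3 − 0.5)/9 = 5/18.
g(0.5) ≈ 0.9163, g(7/9) ≈ 1.0217, g(19/18) ≈ 1.1170, g(4/3) ≈ 1.2040, g(29/18) ≈ 1.2840, g(17/9) ≈ 1.3581, g(13/6) ≈ 1.4271, g(22/9) ≈ 1.4917, g(49/18) ≈ 1.5523, g(3) ≈ 1.6094.
T_9 = (Δx/2)·[g(x_0) + 2g(x_1) + ... + 2g(x_{8}) + g(x_9)].
Sum ≈ 3.2552.

3.2552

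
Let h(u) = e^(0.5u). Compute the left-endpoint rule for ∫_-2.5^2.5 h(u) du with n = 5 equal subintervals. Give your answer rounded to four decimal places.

4.9387

Δu = (2.5 − (-2.5))/5 = 1.
Left endpoints: -2.5, -1.5, -0.5, 0.5, 1.5.
h(-2.5) ≈ 0.2865, h(-1.5) ≈ 0.4724, h(-0.5) ≈ 0.7788, h(0.5) ≈ 1.2840, h(1.5) ≈ 2.1170.
Sum = Δu · [h(-2.5) + h(-1.5) + h(-0.5) + h(0.5) + h(1.5)].
Sum ≈ 4.9387.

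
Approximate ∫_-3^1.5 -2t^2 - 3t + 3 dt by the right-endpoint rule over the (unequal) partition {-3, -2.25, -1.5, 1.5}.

Subinterval widths: 0.75, 0.75, 3.
Right endpoints: -2.25, -1.5, 1.5.
f(-2.25) = -0.375, f(-1.5) = 3, f(1.5) = -6.
Sum = Σ Δt_i · f(t_i).
Sum = -16.03125.

-16.03125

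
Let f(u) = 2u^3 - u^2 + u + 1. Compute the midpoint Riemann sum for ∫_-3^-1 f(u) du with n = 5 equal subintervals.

Δu = (-1 − (-3))/5 = 0.4.
Midpoints: -2.8, -2.4, -2, -1.6, -1.2.
f(-2.8) = -53.544, f(-2.4) = -34.808, f(-2) = -21, f(-1.6) = -11.352, f(-1.2) = -5.096.
Sum = Δu · [f(-2.8) + f(-2.4) + f(-2) + f(-1.6) + f(-1.2)].
Sum = -50.32.

-50.32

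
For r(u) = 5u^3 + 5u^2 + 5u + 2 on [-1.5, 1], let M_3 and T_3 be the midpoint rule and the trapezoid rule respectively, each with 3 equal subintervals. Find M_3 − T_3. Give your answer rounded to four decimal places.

M_3 ≈ 3.907697.
T_3 ≈ 4.450231.
M_3 − T_3 ≈ -0.5425.

-0.5425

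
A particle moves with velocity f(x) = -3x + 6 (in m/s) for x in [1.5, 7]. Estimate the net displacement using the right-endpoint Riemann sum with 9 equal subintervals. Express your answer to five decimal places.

-42.16667

Δx = (7 − 1.5)/9 = 11/18.
Right endpoints: 19/9, 49/18, 10/3, 71/18, 41/9, 31/6, 52/9, 115/18, 7.
f(19/9) = -1/3, f(49/18) = -13/6, f(10/3) = -4, f(71/18) = -35/6, f(41/9) = -23/3, f(31/6) = -9.5, f(52/9) = -34/3, f(115/18) = -79/6, f(7) = -15.
Sum = Δx · [f(19/9) + f(49/18) + f(10/3) + ...].
Sum ≈ -42.16667.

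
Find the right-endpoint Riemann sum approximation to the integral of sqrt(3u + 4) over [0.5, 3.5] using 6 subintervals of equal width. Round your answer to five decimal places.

Δu = (3.5 − 0.5)/6 = 0.5.
Right endpoints: 1, 1.5, 2, 2.5, 3, 3.5.
f(1) ≈ 2.64575, f(1.5) ≈ 2.91548, f(2) ≈ 3.16228, f(2.5) ≈ 3.39116, f(3) ≈ 3.60555, f(3.5) ≈ 3.80789.
Sum = Δu · [f(1) + f(1.5) + f(2) + ...].
Sum ≈ 9.76405.

9.76405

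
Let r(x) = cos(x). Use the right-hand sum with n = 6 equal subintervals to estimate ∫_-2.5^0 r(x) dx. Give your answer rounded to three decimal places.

Δx = (0 − (-2.5))/6 = 5/12.
Right endpoints: -25/12, -5/3, -1.25, -5/6, -5/12, 0.
r(-25/12) ≈ -0.490, r(-5/3) ≈ -0.096, r(-1.25) ≈ 0.315, r(-5/6) ≈ 0.672, r(-5/12) ≈ 0.914, r(0) ≈ 1.000.
Sum = Δx · [r(-25/12) + r(-5/3) + r(-1.25) + ...].
Sum ≈ 0.965.

0.965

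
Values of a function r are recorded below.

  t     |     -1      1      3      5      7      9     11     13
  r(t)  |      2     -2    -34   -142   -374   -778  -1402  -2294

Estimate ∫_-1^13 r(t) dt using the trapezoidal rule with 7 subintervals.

-7756

Δt = 2.
T_7 = (2/2)·[2 + 2·(-2) + 2·(-34) + 2·(-142) + 2·(-374) + 2·(-778) + 2·(-1402) + (-2294)] = -7756.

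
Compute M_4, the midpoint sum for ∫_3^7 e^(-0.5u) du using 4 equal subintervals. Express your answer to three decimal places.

0.382

Δu = (7 − 3)/4 = 1.
Midpoints: 3.5, 4.5, 5.5, 6.5.
f(3.5) ≈ 0.174, f(4.5) ≈ 0.105, f(5.5) ≈ 0.064, f(6.5) ≈ 0.039.
Sum = Δu · [f(3.5) + f(4.5) + f(5.5) + f(6.5)].
Sum ≈ 0.382.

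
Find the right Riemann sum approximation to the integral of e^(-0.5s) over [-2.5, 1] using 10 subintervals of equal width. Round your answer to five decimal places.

Δs = (1 − (-2.5))/10 = 0.35.
Right endpoints: -2.15, -1.8, -1.45, -1.1, -0.75, -0.4, -0.05, 0.3, 0.65, 1.
f(-2.15) ≈ 2.92999, f(-1.8) ≈ 2.45960, f(-1.45) ≈ 2.06473, f(-1.1) ≈ 1.73325, f(-0.75) ≈ 1.45499, f(-0.4) ≈ 1.22140, f(-0.05) ≈ 1.02532, f(0.3) ≈ 0.86071, f(0.65) ≈ 0.72253, f(1) ≈ 0.60653.
Sum = Δs · [f(-2.15) + f(-1.8) + f(-1.45) + ...].
Sum ≈ 5.27767.

5.27767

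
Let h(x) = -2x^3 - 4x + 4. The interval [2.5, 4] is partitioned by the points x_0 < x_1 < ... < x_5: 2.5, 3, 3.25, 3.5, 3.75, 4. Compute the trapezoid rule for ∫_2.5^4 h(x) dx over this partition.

-122.53125

Subinterval widths: 0.5, 0.25, 0.25, 0.25, 0.25.
h(2.5) = -37.25, h(3) = -62, h(3.25) = -77.65625, h(3.5) = -95.75, h(3.75) = -116.46875, h(4) = -140.
On each subinterval the trapezoid contributes (Δx_i/2)·[h(x_{i-1}) + h(x_i)].
Sum = -122.53125.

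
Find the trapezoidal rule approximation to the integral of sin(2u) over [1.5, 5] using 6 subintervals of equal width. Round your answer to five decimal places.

-0.06670

Δu = (5 − 1.5)/6 = 7/12.
f(1.5) ≈ 0.14112, f(25/12) ≈ -0.85475, f(8/3) ≈ -0.81333, f(3.25) ≈ 0.21512, f(23/6) ≈ 0.98251, f(53/12) ≈ 0.55756, f(5) ≈ -0.54402.
T_6 = (Δu/2)·[f(u_0) + 2f(u_1) + ... + 2f(u_{5}) + f(u_6)].
Sum ≈ -0.06670.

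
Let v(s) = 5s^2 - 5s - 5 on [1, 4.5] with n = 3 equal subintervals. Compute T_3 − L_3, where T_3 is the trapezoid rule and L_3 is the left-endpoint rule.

45.9375

T_3 ≈ 88.553241.
L_3 ≈ 42.615741.
T_3 − L_3 = 45.9375.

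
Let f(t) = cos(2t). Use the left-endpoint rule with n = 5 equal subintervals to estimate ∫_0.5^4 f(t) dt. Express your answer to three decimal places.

0.301

Δt = (4 − 0.5)/5 = 0.7.
Left endpoints: 0.5, 1.2, 1.9, 2.6, 3.3.
f(0.5) ≈ 0.540, f(1.2) ≈ -0.737, f(1.9) ≈ -0.791, f(2.6) ≈ 0.469, f(3.3) ≈ 0.950.
Sum = Δt · [f(0.5) + f(1.2) + f(1.9) + f(2.6) + f(3.3)].
Sum ≈ 0.301.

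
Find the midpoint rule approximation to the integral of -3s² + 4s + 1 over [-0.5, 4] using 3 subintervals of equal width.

Δs = (4 − (-0.5))/3 = 1.5.
Midpoints: 0.25, 1.75, 3.25.
f(0.25) = 1.8125, f(1.75) = -1.1875, f(3.25) = -17.6875.
Sum = Δs · [f(0.25) + f(1.75) + f(3.25)].
Sum = -25.59375.

-25.59375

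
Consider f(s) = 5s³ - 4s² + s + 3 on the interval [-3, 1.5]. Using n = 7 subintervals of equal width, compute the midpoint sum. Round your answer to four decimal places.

-122.9335

Δs = (1.5 − (-3))/7 = 9/14.
Midpoints: -75/28, -57/28, -39/28, -0.75, -3/28, 15/28, 33/28.
f(-75/28) = -2732319/21952, f(-57/28) = -1268685/21952, f(-39/28) = -431667/21952, f(-0.75) = -2.109375, f(-3/28) = 62361/21952, f(15/28) = 69291/21952, f(33/28) = 149445/21952.
Sum = Δs · [f(-75/28) + f(-57/28) + f(-39/28) + ...].
Sum ≈ -122.9335.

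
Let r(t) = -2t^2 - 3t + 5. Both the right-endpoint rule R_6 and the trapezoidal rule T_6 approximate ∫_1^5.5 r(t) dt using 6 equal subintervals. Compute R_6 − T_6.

-27

R_6 = -159.46875.
T_6 = -132.46875.
R_6 − T_6 = -27.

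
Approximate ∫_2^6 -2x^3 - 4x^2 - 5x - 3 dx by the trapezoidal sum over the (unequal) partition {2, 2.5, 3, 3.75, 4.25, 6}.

Subinterval widths: 0.5, 0.5, 0.75, 0.5, 1.75.
f(2) = -45, f(2.5) = -71.75, f(3) = -108, f(3.75) = -183.46875, f(4.25) = -250.03125, f(6) = -609.
On each subinterval the trapezoid contributes (Δx_i/2)·[f(x_{i-1}) + f(x_i)].
Sum = -1043.453125.

-1043.453125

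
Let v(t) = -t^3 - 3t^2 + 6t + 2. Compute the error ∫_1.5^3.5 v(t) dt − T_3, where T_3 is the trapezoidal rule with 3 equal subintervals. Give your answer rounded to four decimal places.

1.5556

Exact integral: ∫_1.5^3.5 v(t) dt = -41.75.
T_3 ≈ -43.305556.
Error ≈ -41.75 − (-43.305556) ≈ 1.5556.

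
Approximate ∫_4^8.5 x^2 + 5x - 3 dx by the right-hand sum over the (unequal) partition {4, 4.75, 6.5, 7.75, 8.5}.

361.625

Subinterval widths: 0.75, 1.75, 1.25, 0.75.
Right endpoints: 4.75, 6.5, 7.75, 8.5.
f(4.75) = 43.3125, f(6.5) = 71.75, f(7.75) = 95.8125, f(8.5) = 111.75.
Sum = Σ Δx_i · f(x_i).
Sum = 361.625.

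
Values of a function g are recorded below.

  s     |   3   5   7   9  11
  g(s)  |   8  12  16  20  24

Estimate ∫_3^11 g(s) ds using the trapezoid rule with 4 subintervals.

128

Δs = 2.
T_4 = (2/2)·[8 + 2·12 + 2·16 + 2·20 + 24] = 128.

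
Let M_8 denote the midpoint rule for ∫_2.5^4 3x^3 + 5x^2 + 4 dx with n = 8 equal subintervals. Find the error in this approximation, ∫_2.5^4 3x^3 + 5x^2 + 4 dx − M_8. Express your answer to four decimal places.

Exact integral: ∫_2.5^4 f(x) dx = 249.328125.
M_8 ≈ 249.177612.
Error ≈ 249.328125 − 249.177612 ≈ 0.1505.

0.1505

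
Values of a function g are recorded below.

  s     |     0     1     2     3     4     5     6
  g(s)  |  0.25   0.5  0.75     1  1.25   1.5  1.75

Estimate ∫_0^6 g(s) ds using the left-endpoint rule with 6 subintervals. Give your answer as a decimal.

Δs = 1.
Sum = 1·[0.25 + 0.5 + 0.75 + 1 + 1.25 + 1.5] = 5.25.

5.25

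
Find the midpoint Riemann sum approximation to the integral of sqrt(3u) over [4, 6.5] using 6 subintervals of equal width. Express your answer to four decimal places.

Δu = (6.5 − 4)/6 = 5/12.
Midpoints: 101/24, 4.625, 121/24, 131/24, 5.875, 151/24.
f(101/24) ≈ 3.5532, f(4.625) ≈ 3.7249, f(121/24) ≈ 3.8891, f(131/24) ≈ 4.0466, f(5.875) ≈ 4.1982, f(151/24) ≈ 4.3445.
Sum = Δu · [f(101/24) + f(4.625) + f(121/24) + ...].
Sum ≈ 9.8986.

9.8986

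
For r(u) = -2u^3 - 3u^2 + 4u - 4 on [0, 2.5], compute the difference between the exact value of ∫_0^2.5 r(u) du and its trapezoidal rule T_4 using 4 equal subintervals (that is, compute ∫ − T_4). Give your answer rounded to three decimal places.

Exact integral: ∫_0^2.5 r(u) du = -32.65625.
T_4 ≈ -34.36523.
Error ≈ -32.65625 − (-34.36523) ≈ 1.709.

1.709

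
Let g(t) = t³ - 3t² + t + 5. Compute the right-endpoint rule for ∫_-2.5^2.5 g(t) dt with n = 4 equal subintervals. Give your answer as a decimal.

Δt = (2.5 − (-2.5))/4 = 1.25.
Right endpoints: -1.25, 0, 1.25, 2.5.
g(-1.25) = -2.890625, g(0) = 5, g(1.25) = 3.515625, g(2.5) = 4.375.
Sum = Δt · [g(-1.25) + g(0) + g(1.25) + g(2.5)].
Sum = 12.5.

12.5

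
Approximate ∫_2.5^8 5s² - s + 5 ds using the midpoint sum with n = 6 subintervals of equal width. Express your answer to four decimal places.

823.9910

Δs = (8 − 2.5)/6 = 11/12.
Midpoints: 71/24, 3.875, 115/24, 137/24, 6.625, 181/24.
f(71/24) = 26381/576, f(3.875) = 76.203125, f(115/24) = 66245/576, f(137/24) = 93437/576, f(6.625) = 217.828125, f(181/24) = 162341/576.
Sum = Δs · [f(71/24) + f(3.875) + f(115/24) + ...].
Sum ≈ 823.9910.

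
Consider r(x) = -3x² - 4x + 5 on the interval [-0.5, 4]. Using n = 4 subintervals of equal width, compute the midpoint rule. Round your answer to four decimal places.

Δx = (4 − (-0.5))/4 = 1.125.
Midpoints: 0.0625, 1.1875, 2.3125, 3.4375.
r(0.0625) = 4.73828125, r(1.1875) = -3.98046875, r(2.3125) = -20.29296875, r(3.4375) = -44.19921875.
Sum = Δx · [r(0.0625) + r(1.1875) + r(2.3125) + r(3.4375)].
Sum ≈ -71.7012.

-71.7012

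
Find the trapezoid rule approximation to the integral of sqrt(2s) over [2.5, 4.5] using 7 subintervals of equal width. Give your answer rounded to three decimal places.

Δs = (4.5 − 2.5)/7 = 2/7.
f(2.5) ≈ 2.236, f(39/14) ≈ 2.360, f(43/14) ≈ 2.478, f(47/14) ≈ 2.591, f(51/14) ≈ 2.699, f(55/14) ≈ 2.803, f(59/14) ≈ 2.903, f(4.5) ≈ 3.000.
T_7 = (Δs/2)·[f(s_0) + 2f(s_1) + ... + 2f(s_{6}) + f(s_7)].
Sum ≈ 5.272.

5.272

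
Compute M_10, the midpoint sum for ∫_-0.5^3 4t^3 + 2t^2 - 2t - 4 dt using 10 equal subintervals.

Δt = (3 − (-0.5))/10 = 0.35.
Midpoints: -0.325, 0.025, 0.375, 0.725, 1.075, 1.425, 1.775, 2.125, 2.475, 2.825.
f(-0.325) = -3.2760625, f(0.025) = -4.0486875, f(0.375) = -4.2578125, f(0.725) = -2.8744375, f(1.075) = 1.1304375, f(1.425) = 8.7858125, f(1.775) = 21.1206875, f(2.125) = 39.1640625, f(2.475) = 63.9449375, f(2.825) = 96.4923125.
Sum = Δt · [f(-0.325) + f(0.025) + f(0.375) + ...].
Sum = 75.6634375.

75.6634375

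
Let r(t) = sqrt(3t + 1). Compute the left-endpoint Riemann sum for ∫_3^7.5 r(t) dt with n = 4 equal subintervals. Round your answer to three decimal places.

17.323

Δt = (7.5 − 3)/4 = 1.125.
Left endpoints: 3, 4.125, 5.25, 6.375.
r(3) ≈ 3.162, r(4.125) ≈ 3.657, r(5.25) ≈ 4.093, r(6.375) ≈ 4.486.
Sum = Δt · [r(3) + r(4.125) + r(5.25) + r(6.375)].
Sum ≈ 17.323.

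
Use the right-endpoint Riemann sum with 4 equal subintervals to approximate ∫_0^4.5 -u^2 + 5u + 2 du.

Δu = (4.5 − 0)/4 = 1.125.
Right endpoints: 1.125, 2.25, 3.375, 4.5.
f(1.125) = 6.359375, f(2.25) = 8.1875, f(3.375) = 7.484375, f(4.5) = 4.25.
Sum = Δu · [f(1.125) + f(2.25) + f(3.375) + f(4.5)].
Sum = 29.56640625.

29.56640625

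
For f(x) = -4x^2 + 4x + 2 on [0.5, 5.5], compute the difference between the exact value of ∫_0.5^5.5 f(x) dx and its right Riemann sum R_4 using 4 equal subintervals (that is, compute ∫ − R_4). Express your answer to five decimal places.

Exact integral: ∫_0.5^5.5 f(x) dx ≈ -151.6666667.
R_4 = -219.375.
Error ≈ -151.6666667 − (-219.375) ≈ 67.70833.

67.70833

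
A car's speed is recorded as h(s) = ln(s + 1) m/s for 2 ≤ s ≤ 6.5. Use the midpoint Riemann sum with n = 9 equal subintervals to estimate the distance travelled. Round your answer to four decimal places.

7.3180

Δs = (6.5 − 2)/9 = 0.5.
Midpoints: 2.25, 2.75, 3.25, 3.75, 4.25, 4.75, 5.25, 5.75, 6.25.
h(2.25) ≈ 1.1787, h(2.75) ≈ 1.3218, h(3.25) ≈ 1.4469, h(3.75) ≈ 1.5581, h(4.25) ≈ 1.6582, h(4.75) ≈ 1.7492, h(5.25) ≈ 1.8326, h(5.75) ≈ 1.9095, h(6.25) ≈ 1.9810.
Sum = Δs · [h(2.25) + h(2.75) + h(3.25) + ...].
Sum ≈ 7.3180.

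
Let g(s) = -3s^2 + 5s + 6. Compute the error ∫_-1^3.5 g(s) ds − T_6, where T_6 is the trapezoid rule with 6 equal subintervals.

Exact integral: ∫_-1^3.5 g(s) ds = 11.25.
T_6 = 9.984375.
Error = 11.25 − 9.984375 = 1.265625.

1.265625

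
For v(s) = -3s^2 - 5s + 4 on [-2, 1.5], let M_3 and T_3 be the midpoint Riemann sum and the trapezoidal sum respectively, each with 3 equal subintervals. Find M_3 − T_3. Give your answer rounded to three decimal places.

M_3 ≈ 8.19097.
T_3 ≈ 4.61806.
M_3 − T_3 ≈ 3.573.

3.573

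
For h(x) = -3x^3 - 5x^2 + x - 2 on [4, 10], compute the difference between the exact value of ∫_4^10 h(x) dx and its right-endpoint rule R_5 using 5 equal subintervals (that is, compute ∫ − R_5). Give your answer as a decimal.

2031.12

Exact integral: ∫_4^10 h(x) dx = -8838.
R_5 = -10869.12.
Error = -8838 − (-10869.12) = 2031.12.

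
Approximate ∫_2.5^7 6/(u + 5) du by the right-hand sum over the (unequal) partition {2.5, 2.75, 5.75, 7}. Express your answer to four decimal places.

Subinterval widths: 0.25, 3, 1.25.
Right endpoints: 2.75, 5.75, 7.
f(2.75) = 24/31, f(5.75) = 24/43, f(7) = 0.5.
Sum = Σ Δu_i · f(u_i).
Sum ≈ 2.4930.

2.4930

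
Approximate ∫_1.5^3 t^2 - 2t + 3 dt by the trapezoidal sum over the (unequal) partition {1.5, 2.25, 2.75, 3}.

Subinterval widths: 0.75, 0.5, 0.25.
f(1.5) = 2.25, f(2.25) = 3.5625, f(2.75) = 5.0625, f(3) = 6.
On each subinterval the trapezoid contributes (Δt_i/2)·[f(t_{i-1}) + f(t_i)].
Sum = 5.71875.

5.71875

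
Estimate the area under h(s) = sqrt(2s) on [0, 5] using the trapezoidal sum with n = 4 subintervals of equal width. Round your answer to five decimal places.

Δs = (5 − 0)/4 = 1.25.
h(0) ≈ 0.00000, h(1.25) ≈ 1.58114, h(2.5) ≈ 2.23607, h(3.75) ≈ 2.73861, h(5) ≈ 3.16228.
T_4 = (Δs/2)·[h(s_0) + 2h(s_1) + 2h(s_2) + 2h(s_3) + h(s_4)].
Sum ≈ 10.17120.

10.17120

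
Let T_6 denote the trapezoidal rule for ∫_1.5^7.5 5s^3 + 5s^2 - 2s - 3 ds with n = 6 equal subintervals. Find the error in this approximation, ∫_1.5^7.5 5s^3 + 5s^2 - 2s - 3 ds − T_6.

Exact integral: ∫_1.5^7.5 f(s) ds = 4574.25.
T_6 = 4646.75.
Error = 4574.25 − 4646.75 = -72.5.

-72.5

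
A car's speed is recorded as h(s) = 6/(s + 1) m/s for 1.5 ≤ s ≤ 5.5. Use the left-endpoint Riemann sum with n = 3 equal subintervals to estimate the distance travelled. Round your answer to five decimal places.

Δs = (5.5 − 1.5)/3 = 4/3.
Left endpoints: 1.5, 17/6, 25/6.
h(1.5) = 2.4, h(17/6) = 36/23, h(25/6) = 36/31.
Sum = Δs · [h(1.5) + h(17/6) + h(25/6)].
Sum ≈ 6.83534.

6.83534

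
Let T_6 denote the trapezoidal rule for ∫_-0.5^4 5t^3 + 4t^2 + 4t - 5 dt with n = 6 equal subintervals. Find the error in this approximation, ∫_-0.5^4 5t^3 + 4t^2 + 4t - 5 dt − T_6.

-12.76171875

Exact integral: ∫_-0.5^4 f(t) dt = 414.421875.
T_6 = 427.18359375.
Error = 414.421875 − 427.18359375 = -12.76171875.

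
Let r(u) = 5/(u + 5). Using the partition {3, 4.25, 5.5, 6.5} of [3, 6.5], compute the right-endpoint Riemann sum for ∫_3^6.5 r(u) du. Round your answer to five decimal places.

Subinterval widths: 1.25, 1.25, 1.
Right endpoints: 4.25, 5.5, 6.5.
r(4.25) = 20/37, r(5.5) = 10/21, r(6.5) = 10/23.
Sum = Σ Δu_i · r(u_i).
Sum ≈ 1.70570.

1.70570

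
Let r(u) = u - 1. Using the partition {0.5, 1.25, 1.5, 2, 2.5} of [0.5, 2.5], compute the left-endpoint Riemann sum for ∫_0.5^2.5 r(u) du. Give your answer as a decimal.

0.4375

Subinterval widths: 0.75, 0.25, 0.5, 0.5.
Left endpoints: 0.5, 1.25, 1.5, 2.
r(0.5) = -0.5, r(1.25) = 0.25, r(1.5) = 0.5, r(2) = 1.
Sum = Σ Δu_i · r(u_i).
Sum = 0.4375.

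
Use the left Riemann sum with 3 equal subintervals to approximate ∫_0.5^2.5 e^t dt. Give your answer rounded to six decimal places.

7.409795

Δt = (2.5 − 0.5)/3 = 2/3.
Left endpoints: 0.5, 7/6, 11/6.
f(0.5) ≈ 1.648721, f(7/6) ≈ 3.211271, f(11/6) ≈ 6.254701.
Sum = Δt · [f(0.5) + f(7/6) + f(11/6)].
Sum ≈ 7.409795.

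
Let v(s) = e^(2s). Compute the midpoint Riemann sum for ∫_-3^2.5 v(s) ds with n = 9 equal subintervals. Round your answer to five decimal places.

69.78020

Δs = (2.5 − (-3))/9 = 11/18.
Midpoints: -97/36, -25/12, -53/36, -31/36, -0.25, 13/36, 35/36, 19/12, 79/36.
v(-97/36) ≈ 0.00457, v(-25/12) ≈ 0.01550, v(-53/36) ≈ 0.05263, v(-31/36) ≈ 0.17867, v(-0.25) ≈ 0.60653, v(13/36) ≈ 2.05900, v(35/36) ≈ 6.98975, v(19/12) ≈ 23.72826, v(79/36) ≈ 80.55087.
Sum = Δs · [v(-97/36) + v(-25/12) + v(-53/36) + ...].
Sum ≈ 69.78020.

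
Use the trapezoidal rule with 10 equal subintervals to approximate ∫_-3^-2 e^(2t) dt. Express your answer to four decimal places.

0.0079

Δt = (-2 − (-3))/10 = 0.1.
f(-3) ≈ 0.0025, f(-2.9) ≈ 0.0030, f(-2.8) ≈ 0.0037, f(-2.7) ≈ 0.0045, f(-2.6) ≈ 0.0055, f(-2.5) ≈ 0.0067, f(-2.4) ≈ 0.0082, f(-2.3) ≈ 0.0101, f(-2.2) ≈ 0.0123, f(-2.1) ≈ 0.0150, f(-2) ≈ 0.0183.
T_10 = (Δt/2)·[f(t_0) + 2f(t_1) + ... + 2f(t_{9}) + f(t_10)].
Sum ≈ 0.0079.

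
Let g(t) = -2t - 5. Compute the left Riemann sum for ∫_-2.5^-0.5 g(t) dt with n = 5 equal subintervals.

-3.2

Δt = (-0.5 − (-2.5))/5 = 0.4.
Left endpoints: -2.5, -2.1, -1.7, -1.3, -0.9.
g(-2.5) = 0, g(-2.1) = -0.8, g(-1.7) = -1.6, g(-1.3) = -2.4, g(-0.9) = -3.2.
Sum = Δt · [g(-2.5) + g(-2.1) + g(-1.7) + g(-1.3) + g(-0.9)].
Sum = -3.2.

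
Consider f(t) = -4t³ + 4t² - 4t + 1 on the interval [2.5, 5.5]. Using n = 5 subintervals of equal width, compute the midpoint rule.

-716.04

Δt = (5.5 − 2.5)/5 = 0.6.
Midpoints: 2.8, 3.4, 4, 4.6, 5.2.
f(2.8) = -66.648, f(3.4) = -123.576, f(4) = -207, f(4.6) = -322.104, f(5.2) = -474.072.
Sum = Δt · [f(2.8) + f(3.4) + f(4) + f(4.6) + f(5.2)].
Sum = -716.04.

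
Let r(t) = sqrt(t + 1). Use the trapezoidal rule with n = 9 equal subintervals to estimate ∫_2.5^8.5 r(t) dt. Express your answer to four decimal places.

Δt = (8.5 − 2.5)/9 = 2/3.
r(2.5) ≈ 1.8708, r(19/6) ≈ 2.0412, r(23/6) ≈ 2.1985, r(4.5) ≈ 2.3452, r(31/6) ≈ 2.4833, r(35/6) ≈ 2.6141, r(6.5) ≈ 2.7386, r(43/6) ≈ 2.8577, r(47/6) ≈ 2.9721, r(8.5) ≈ 3.0822.
T_9 = (Δt/2)·[r(t_0) + 2r(t_1) + ... + 2r(t_{8}) + r(t_9)].
Sum ≈ 15.1515.

15.1515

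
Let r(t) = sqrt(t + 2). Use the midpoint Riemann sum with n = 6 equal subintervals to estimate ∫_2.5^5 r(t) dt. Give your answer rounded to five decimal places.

Δt = (5 − 2.5)/6 = 5/12.
Midpoints: 65/24, 3.125, 85/24, 95/24, 4.375, 115/24.
r(65/24) ≈ 2.16987, r(3.125) ≈ 2.26385, r(85/24) ≈ 2.35407, r(95/24) ≈ 2.44097, r(4.375) ≈ 2.52488, r(115/24) ≈ 2.60608.
Sum = Δt · [r(65/24) + r(3.125) + r(85/24) + ...].
Sum ≈ 5.98322.

5.98322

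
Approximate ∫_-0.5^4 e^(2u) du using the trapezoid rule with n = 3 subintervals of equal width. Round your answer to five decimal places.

Δu = (4 − (-0.5))/3 = 1.5.
f(-0.5) ≈ 0.36788, f(1) ≈ 7.38906, f(2.5) ≈ 148.41316, f(4) ≈ 2980.95799.
T_3 = (Δu/2)·[f(u_0) + 2f(u_1) + 2f(u_2) + f(u_3)].
Sum ≈ 2469.69772.

2469.69772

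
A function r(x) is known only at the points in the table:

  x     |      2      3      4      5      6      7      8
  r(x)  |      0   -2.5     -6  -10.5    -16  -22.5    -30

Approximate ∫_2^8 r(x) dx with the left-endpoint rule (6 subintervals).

-57.5

Δx = 1.
Sum = 1·[0 + (-2.5) + (-6) + (-10.5) + (-16) + (-22.5)] = -57.5.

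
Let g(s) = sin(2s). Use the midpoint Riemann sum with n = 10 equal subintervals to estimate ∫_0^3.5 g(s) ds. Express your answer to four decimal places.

Δs = (3.5 − 0)/10 = 0.35.
Midpoints: 0.175, 0.525, 0.875, 1.225, 1.575, 1.925, 2.275, 2.625, 2.975, 3.325.
g(0.175) ≈ 0.3429, g(0.525) ≈ 0.8674, g(0.875) ≈ 0.9840, g(1.225) ≈ 0.6378, g(1.575) ≈ -0.0084, g(1.925) ≈ -0.6506, g(2.275) ≈ -0.9868, g(2.625) ≈ -0.8589, g(2.975) ≈ -0.3271, g(3.325) ≈ 0.3586.
Sum = Δs · [g(0.175) + g(0.525) + g(0.875) + ...].
Sum ≈ 0.1256.

0.1256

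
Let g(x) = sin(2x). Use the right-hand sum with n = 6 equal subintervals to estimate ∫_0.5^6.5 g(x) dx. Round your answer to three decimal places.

Δx = (6.5 − 0.5)/6 = 1.
Right endpoints: 1.5, 2.5, 3.5, 4.5, 5.5, 6.5.
g(1.5) ≈ 0.141, g(2.5) ≈ -0.959, g(3.5) ≈ 0.657, g(4.5) ≈ 0.412, g(5.5) ≈ -1.000, g(6.5) ≈ 0.420.
Sum = Δx · [g(1.5) + g(2.5) + g(3.5) + ...].
Sum ≈ -0.329.

-0.329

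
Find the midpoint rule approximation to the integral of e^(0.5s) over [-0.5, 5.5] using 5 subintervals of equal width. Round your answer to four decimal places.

Δs = (5.5 − (-0.5))/5 = 1.2.
Midpoints: 0.1, 1.3, 2.5, 3.7, 4.9.
f(0.1) ≈ 1.0513, f(1.3) ≈ 1.9155, f(2.5) ≈ 3.4903, f(3.7) ≈ 6.3598, f(4.9) ≈ 11.5883.
Sum = Δs · [f(0.1) + f(1.3) + f(2.5) + f(3.7) + f(4.9)].
Sum ≈ 29.2864.

29.2864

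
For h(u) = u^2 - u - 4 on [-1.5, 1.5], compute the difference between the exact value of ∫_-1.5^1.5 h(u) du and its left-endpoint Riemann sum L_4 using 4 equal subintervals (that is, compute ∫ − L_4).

Exact integral: ∫_-1.5^1.5 h(u) du = -9.75.
L_4 = -8.34375.
Error = -9.75 − (-8.34375) = -1.40625.

-1.40625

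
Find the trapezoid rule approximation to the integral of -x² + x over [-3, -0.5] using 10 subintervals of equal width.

-13.359375

Δx = (-0.5 − (-3))/10 = 0.25.
f(-3) = -12, f(-2.75) = -10.3125, f(-2.5) = -8.75, f(-2.25) = -7.3125, f(-2) = -6, f(-1.75) = -4.8125, f(-1.5) = -3.75, f(-1.25) = -2.8125, f(-1) = -2, f(-0.75) = -1.3125, f(-0.5) = -0.75.
T_10 = (Δx/2)·[f(x_0) + 2f(x_1) + ... + 2f(x_{9}) + f(x_10)].
Sum = -13.359375.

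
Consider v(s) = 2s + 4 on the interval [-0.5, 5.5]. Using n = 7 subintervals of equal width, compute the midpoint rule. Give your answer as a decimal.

Δs = (5.5 − (-0.5))/7 = 6/7.
Midpoints: -1/14, 11/14, 23/14, 2.5, 47/14, 59/14, 71/14.
v(-1/14) = 27/7, v(11/14) = 39/7, v(23/14) = 51/7, v(2.5) = 9, v(47/14) = 75/7, v(59/14) = 87/7, v(71/14) = 99/7.
Sum = Δs · [v(-1/14) + v(11/14) + v(23/14) + ...].
Sum = 54.

54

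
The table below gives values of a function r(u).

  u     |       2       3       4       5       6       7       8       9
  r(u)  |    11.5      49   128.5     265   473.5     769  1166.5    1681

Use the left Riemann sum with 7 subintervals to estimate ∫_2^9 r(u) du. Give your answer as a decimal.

Δu = 1.
Sum = 1·[11.5 + 49 + 128.5 + 265 + 473.5 + 769 + 1166.5] = 2863.

2863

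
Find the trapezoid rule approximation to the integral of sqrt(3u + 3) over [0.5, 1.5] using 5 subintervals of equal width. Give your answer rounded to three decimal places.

Δu = (1.5 − 0.5)/5 = 0.2.
f(0.5) ≈ 2.121, f(0.7) ≈ 2.258, f(0.9) ≈ 2.387, f(1.1) ≈ 2.510, f(1.3) ≈ 2.627, f(1.5) ≈ 2.739.
T_5 = (Δu/2)·[f(u_0) + 2f(u_1) + ... + 2f(u_{4}) + f(u_5)].
Sum ≈ 2.443.

2.443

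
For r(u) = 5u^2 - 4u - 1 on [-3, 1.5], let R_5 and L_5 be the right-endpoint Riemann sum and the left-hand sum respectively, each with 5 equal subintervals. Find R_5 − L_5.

-46.575

R_5 = 39.375.
L_5 = 85.95.
R_5 − L_5 = -46.575.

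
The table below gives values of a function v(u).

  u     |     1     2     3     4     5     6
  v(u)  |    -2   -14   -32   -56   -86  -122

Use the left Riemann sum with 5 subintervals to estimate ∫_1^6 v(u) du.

-190

Δu = 1.
Sum = 1·[(-2) + (-14) + (-32) + (-56) + (-86)] = -190.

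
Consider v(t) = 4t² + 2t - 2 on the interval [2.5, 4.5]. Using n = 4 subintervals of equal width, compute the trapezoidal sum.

111

Δt = (4.5 − 2.5)/4 = 0.5.
v(2.5) = 28, v(3) = 40, v(3.5) = 54, v(4) = 70, v(4.5) = 88.
T_4 = (Δt/2)·[v(t_0) + 2v(t_1) + 2v(t_2) + 2v(t_3) + v(t_4)].
Sum = 111.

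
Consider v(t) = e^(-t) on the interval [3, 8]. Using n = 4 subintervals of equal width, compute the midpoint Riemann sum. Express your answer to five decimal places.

Δt = (8 − 3)/4 = 1.25.
Midpoints: 3.625, 4.875, 6.125, 7.375.
v(3.625) ≈ 0.02665, v(4.875) ≈ 0.00764, v(6.125) ≈ 0.00219, v(7.375) ≈ 0.00063.
Sum = Δt · [v(3.625) + v(4.875) + v(6.125) + v(7.375)].
Sum ≈ 0.04637.

0.04637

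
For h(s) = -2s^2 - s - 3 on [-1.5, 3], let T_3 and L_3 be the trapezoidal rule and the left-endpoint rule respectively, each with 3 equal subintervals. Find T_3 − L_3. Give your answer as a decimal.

-13.5

T_3 = -40.5.
L_3 = -27.
T_3 − L_3 = -13.5.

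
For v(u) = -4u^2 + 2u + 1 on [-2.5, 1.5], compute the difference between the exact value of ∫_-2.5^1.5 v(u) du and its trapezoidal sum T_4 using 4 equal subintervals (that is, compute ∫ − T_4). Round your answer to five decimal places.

2.66667

Exact integral: ∫_-2.5^1.5 v(u) du ≈ -25.3333333.
T_4 = -28.
Error ≈ -25.3333333 − (-28) ≈ 2.66667.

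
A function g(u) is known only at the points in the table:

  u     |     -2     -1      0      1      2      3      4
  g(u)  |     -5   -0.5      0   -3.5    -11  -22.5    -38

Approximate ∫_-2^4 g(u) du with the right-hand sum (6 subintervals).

Δu = 1.
Sum = 1·[(-0.5) + 0 + (-3.5) + (-11) + (-22.5) + (-38)] = -75.5.

-75.5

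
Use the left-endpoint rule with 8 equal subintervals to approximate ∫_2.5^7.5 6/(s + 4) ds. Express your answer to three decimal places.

Δs = (7.5 − 2.5)/8 = 0.625.
Left endpoints: 2.5, 3.125, 3.75, 4.375, 5, 5.625, 6.25, 6.875.
f(2.5) = 12/13, f(3.125) = 16/19, f(3.75) = 24/31, f(4.375) = 48/67, f(5) = 2/3, f(5.625) = 48/77, f(6.25) = 24/41, f(6.875) = 16/29.
Sum = Δs · [f(2.5) + f(3.125) + f(3.75) + ...].
Sum ≈ 3.552.

3.552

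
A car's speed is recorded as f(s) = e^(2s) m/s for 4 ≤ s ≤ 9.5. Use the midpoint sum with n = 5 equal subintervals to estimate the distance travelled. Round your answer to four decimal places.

Δs = (9.5 − 4)/5 = 1.1.
Midpoints: 4.55, 5.65, 6.75, 7.85, 8.95.
f(4.55) ≈ 8955.2927, f(5.65) ≈ 80821.6375, f(6.75) ≈ 729416.3698, f(7.85) ≈ 6582992.5846, f(8.95) ≈ 59411596.9425.
Sum = Δs · [f(4.55) + f(5.65) + f(6.75) + f(7.85) + f(8.95)].
Sum ≈ 73495161.1099.

73495161.1099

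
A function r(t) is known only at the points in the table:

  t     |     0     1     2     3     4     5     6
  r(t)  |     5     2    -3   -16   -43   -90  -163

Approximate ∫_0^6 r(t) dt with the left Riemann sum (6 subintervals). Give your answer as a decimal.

-145

Δt = 1.
Sum = 1·[5 + 2 + (-3) + (-16) + (-43) + (-90)] = -145.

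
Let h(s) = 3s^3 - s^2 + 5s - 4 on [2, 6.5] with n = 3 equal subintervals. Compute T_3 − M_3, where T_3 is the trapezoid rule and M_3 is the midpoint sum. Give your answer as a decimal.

94.2890625

T_3 = 1378.40625.
M_3 = 1284.1171875.
T_3 − M_3 = 94.2890625.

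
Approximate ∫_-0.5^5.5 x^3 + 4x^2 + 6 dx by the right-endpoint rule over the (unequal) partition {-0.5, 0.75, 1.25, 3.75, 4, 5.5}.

Subinterval widths: 1.25, 0.5, 2.5, 0.25, 1.5.
Right endpoints: 0.75, 1.25, 3.75, 4, 5.5.
f(0.75) = 8.671875, f(1.25) = 14.203125, f(3.75) = 114.984375, f(4) = 134, f(5.5) = 293.375.
Sum = Σ Δx_i · f(x_i).
Sum = 778.96484375.

778.96484375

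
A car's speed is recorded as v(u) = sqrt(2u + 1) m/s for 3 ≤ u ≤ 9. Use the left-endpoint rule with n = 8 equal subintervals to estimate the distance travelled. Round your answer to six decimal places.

20.783556

Δu = (9 − 3)/8 = 0.75.
Left endpoints: 3, 3.75, 4.5, 5.25, 6, 6.75, 7.5, 8.25.
v(3) ≈ 2.645751, v(3.75) ≈ 2.915476, v(4.5) ≈ 3.162278, v(5.25) ≈ 3.391165, v(6) ≈ 3.605551, v(6.75) ≈ 3.807887, v(7.5) ≈ 4.000000, v(8.25) ≈ 4.183300.
Sum = Δu · [v(3) + v(3.75) + v(4.5) + ...].
Sum ≈ 20.783556.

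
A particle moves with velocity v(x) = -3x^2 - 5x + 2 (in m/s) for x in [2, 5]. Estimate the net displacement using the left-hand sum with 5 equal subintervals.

-140.64

Δx = (5 − 2)/5 = 0.6.
Left endpoints: 2, 2.6, 3.2, 3.8, 4.4.
v(2) = -20, v(2.6) = -31.28, v(3.2) = -44.72, v(3.8) = -60.32, v(4.4) = -78.08.
Sum = Δx · [v(2) + v(2.6) + v(3.2) + v(3.8) + v(4.4)].
Sum = -140.64.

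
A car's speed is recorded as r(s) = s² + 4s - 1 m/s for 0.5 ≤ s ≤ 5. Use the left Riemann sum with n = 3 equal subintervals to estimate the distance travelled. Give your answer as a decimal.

56.25

Δs = (5 − 0.5)/3 = 1.5.
Left endpoints: 0.5, 2, 3.5.
r(0.5) = 1.25, r(2) = 11, r(3.5) = 25.25.
Sum = Δs · [r(0.5) + r(2) + r(3.5)].
Sum = 56.25.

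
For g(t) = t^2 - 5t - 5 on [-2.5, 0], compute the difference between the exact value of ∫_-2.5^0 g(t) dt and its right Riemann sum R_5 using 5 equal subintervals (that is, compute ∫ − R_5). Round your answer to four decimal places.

4.5833

Exact integral: ∫_-2.5^0 g(t) dt ≈ 8.333333.
R_5 = 3.75.
Error ≈ 8.333333 − 3.75 ≈ 4.5833.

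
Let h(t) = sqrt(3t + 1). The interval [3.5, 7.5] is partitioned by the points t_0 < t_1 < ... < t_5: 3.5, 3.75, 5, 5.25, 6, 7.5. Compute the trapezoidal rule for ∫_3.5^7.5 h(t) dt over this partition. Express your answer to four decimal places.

Subinterval widths: 0.25, 1.25, 0.25, 0.75, 1.5.
h(3.5) ≈ 3.3912, h(3.75) ≈ 3.5000, h(5) ≈ 4.0000, h(5.25) ≈ 4.0927, h(6) ≈ 4.3589, h(7.5) ≈ 4.8477.
On each subinterval the trapezoid contributes (Δt_i/2)·[h(t_{i-1}) + h(t_i)].
Sum ≈ 16.6348.

16.6348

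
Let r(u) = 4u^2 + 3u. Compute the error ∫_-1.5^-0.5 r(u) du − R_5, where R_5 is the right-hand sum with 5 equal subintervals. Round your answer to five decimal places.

Exact integral: ∫_-1.5^-0.5 r(u) du ≈ 1.3333333.
R_5 = 0.86.
Error ≈ 1.3333333 − 0.86 ≈ 0.47333.

0.47333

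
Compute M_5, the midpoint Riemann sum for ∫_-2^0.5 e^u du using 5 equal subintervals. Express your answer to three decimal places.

Δu = (0.5 − (-2))/5 = 0.5.
Midpoints: -1.75, -1.25, -0.75, -0.25, 0.25.
f(-1.75) ≈ 0.174, f(-1.25) ≈ 0.287, f(-0.75) ≈ 0.472, f(-0.25) ≈ 0.779, f(0.25) ≈ 1.284.
Sum = Δu · [f(-1.75) + f(-1.25) + f(-0.75) + f(-0.25) + f(0.25)].
Sum ≈ 1.498.

1.498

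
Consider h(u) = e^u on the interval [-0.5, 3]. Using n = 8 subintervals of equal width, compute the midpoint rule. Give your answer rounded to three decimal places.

Δu = (3 − (-0.5))/8 = 0.4375.
Midpoints: -0.28125, 0.15625, 0.59375, 1.03125, 1.46875, 1.90625, 2.34375, 2.78125.
h(-0.28125) ≈ 0.755, h(0.15625) ≈ 1.169, h(0.59375) ≈ 1.811, h(1.03125) ≈ 2.805, h(1.46875) ≈ 4.344, h(1.90625) ≈ 6.728, h(2.34375) ≈ 10.420, h(2.78125) ≈ 16.139.
Sum = Δu · [h(-0.28125) + h(0.15625) + h(0.59375) + ...].
Sum ≈ 19.325.

19.325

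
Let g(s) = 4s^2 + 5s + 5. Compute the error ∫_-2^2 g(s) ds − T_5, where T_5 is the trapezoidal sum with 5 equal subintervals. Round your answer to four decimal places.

-1.7067

Exact integral: ∫_-2^2 g(s) ds ≈ 41.333333.
T_5 = 43.04.
Error ≈ 41.333333 − 43.04 ≈ -1.7067.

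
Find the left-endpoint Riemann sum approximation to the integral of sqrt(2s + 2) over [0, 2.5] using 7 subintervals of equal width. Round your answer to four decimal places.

5.0072

Δs = (2.5 − 0)/7 = 5/14.
Left endpoints: 0, 5/14, 5/7, 15/14, 10/7, 25/14, 15/7.
f(0) ≈ 1.4142, f(5/14) ≈ 1.6475, f(5/7) ≈ 1.8516, f(15/14) ≈ 2.0354, f(10/7) ≈ 2.2039, f(25/14) ≈ 2.3604, f(15/7) ≈ 2.5071.
Sum = Δs · [f(0) + f(5/14) + f(5/7) + ...].
Sum ≈ 5.0072.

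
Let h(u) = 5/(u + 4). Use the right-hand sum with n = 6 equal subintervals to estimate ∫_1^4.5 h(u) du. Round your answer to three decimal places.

Δu = (4.5 − 1)/6 = 7/12.
Right endpoints: 19/12, 13/6, 2.75, 10/3, 47/12, 4.5.
h(19/12) = 60/67, h(13/6) = 30/37, h(2.75) = 20/27, h(10/3) = 15/22, h(47/12) = 12/19, h(4.5) = 10/17.
Sum = Δu · [h(19/12) + h(13/6) + h(2.75) + ...].
Sum ≈ 2.537.

2.537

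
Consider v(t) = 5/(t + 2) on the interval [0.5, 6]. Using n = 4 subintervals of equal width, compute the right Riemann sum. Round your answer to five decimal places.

Δt = (6 − 0.5)/4 = 1.375.
Right endpoints: 1.875, 3.25, 4.625, 6.
v(1.875) = 40/31, v(3.25) = 20/21, v(4.625) = 40/53, v(6) = 0.625.
Sum = Δt · [v(1.875) + v(3.25) + v(4.625) + v(6)].
Sum ≈ 4.98083.

4.98083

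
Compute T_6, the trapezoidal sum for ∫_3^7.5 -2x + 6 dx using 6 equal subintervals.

Δx = (7.5 − 3)/6 = 0.75.
f(3) = 0, f(3.75) = -1.5, f(4.5) = -3, f(5.25) = -4.5, f(6) = -6, f(6.75) = -7.5, f(7.5) = -9.
T_6 = (Δx/2)·[f(x_0) + 2f(x_1) + ... + 2f(x_{5}) + f(x_6)].
Sum = -20.25.

-20.25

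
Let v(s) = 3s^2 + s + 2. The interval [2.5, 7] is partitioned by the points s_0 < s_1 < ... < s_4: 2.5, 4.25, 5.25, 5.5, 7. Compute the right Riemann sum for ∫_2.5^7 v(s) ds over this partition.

454.265625

Subinterval widths: 1.75, 1, 0.25, 1.5.
Right endpoints: 4.25, 5.25, 5.5, 7.
v(4.25) = 60.4375, v(5.25) = 89.9375, v(5.5) = 98.25, v(7) = 156.
Sum = Σ Δs_i · v(s_i).
Sum = 454.265625.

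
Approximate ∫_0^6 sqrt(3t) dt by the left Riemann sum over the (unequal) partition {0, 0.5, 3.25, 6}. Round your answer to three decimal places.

Subinterval widths: 0.5, 2.75, 2.75.
Left endpoints: 0, 0.5, 3.25.
f(0) ≈ 0.000, f(0.5) ≈ 1.225, f(3.25) ≈ 3.122.
Sum = Σ Δt_i · f(t_i).
Sum ≈ 11.955.

11.955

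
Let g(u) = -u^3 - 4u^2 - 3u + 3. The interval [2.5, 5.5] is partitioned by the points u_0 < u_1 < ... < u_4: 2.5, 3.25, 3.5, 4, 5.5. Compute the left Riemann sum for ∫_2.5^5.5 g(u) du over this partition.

Subinterval widths: 0.75, 0.25, 0.5, 1.5.
Left endpoints: 2.5, 3.25, 3.5, 4.
g(2.5) = -45.125, g(3.25) = -83.328125, g(3.5) = -99.375, g(4) = -137.
Sum = Σ Δu_i · g(u_i).
Sum = -309.86328125.

-309.86328125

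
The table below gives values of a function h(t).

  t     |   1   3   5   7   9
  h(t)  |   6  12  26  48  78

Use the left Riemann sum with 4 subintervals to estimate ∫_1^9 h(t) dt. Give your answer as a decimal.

184

Δt = 2.
Sum = 2·[6 + 12 + 26 + 48] = 184.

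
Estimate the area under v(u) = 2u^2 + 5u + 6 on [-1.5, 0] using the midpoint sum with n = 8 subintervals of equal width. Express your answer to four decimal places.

Δu = (0 − (-1.5))/8 = 0.1875.
Midpoints: -1.40625, -1.21875, -1.03125, -0.84375, -0.65625, -0.46875, -0.28125, -0.09375.
v(-1.40625) = 1497/512, v(-1.21875) = 1473/512, v(-1.03125) = 1521/512, v(-0.84375) = 1641/512, v(-0.65625) = 1833/512, v(-0.46875) = 2097/512, v(-0.28125) = 2433/512, v(-0.09375) = 2841/512.
Sum = Δu · [v(-1.40625) + v(-1.21875) + v(-1.03125) + ...].
Sum ≈ 5.6162.

5.6162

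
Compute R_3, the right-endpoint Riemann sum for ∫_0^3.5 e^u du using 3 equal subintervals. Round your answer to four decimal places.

Δu = (3.5 − 0)/3 = 7/6.
Right endpoints: 7/6, 7/3, 3.5.
f(7/6) ≈ 3.2113, f(7/3) ≈ 10.3123, f(3.5) ≈ 33.1155.
Sum = Δu · [f(7/6) + f(7/3) + f(3.5)].
Sum ≈ 54.4121.

54.4121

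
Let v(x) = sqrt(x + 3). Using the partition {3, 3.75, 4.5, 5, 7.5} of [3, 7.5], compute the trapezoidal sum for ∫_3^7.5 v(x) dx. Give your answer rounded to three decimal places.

12.872

Subinterval widths: 0.75, 0.75, 0.5, 2.5.
v(3) ≈ 2.449, v(3.75) ≈ 2.598, v(4.5) ≈ 2.739, v(5) ≈ 2.828, v(7.5) ≈ 3.240.
On each subinterval the trapezoid contributes (Δx_i/2)·[v(x_{i-1}) + v(x_i)].
Sum ≈ 12.872.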